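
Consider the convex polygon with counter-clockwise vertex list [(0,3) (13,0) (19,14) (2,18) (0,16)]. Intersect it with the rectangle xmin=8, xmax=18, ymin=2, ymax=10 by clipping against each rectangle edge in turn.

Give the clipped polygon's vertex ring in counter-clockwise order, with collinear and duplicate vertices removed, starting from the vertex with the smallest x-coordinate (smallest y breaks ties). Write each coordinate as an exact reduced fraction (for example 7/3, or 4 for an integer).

Clipped polygon: [(8,2) (97/7,2) (121/7,10) (8,10)]

1. After x ≥ 8: [(8,15/13) (13,0) (19,14) (8,282/17)]
2. After x ≤ 18: [(8,15/13) (13,0) (18,35/3) (18,242/17) (8,282/17)]
3. After y ≥ 2: [(8,2) (97/7,2) (18,35/3) (18,242/17) (8,282/17)]
4. After y ≤ 10: [(8,10) (8,2) (97/7,2) (121/7,10)]
5. Canonical ring: [(8,2) (97/7,2) (121/7,10) (8,10)]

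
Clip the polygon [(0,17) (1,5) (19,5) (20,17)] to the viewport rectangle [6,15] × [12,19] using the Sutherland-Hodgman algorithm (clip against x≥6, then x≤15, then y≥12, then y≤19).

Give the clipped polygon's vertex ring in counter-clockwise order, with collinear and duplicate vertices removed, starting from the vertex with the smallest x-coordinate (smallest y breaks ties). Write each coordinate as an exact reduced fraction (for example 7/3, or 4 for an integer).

Clipped polygon: [(6,12) (15,12) (15,17) (6,17)]

1. After x ≥ 6: [(6,17) (6,5) (19,5) (20,17)]
2. After x ≤ 15: [(15,17) (6,17) (6,5) (15,5)]
3. After y ≥ 12: [(15,12) (15,17) (6,17) (6,12)]
4. After y ≤ 19: [(15,12) (15,17) (6,17) (6,12)]
5. Canonical ring: [(6,12) (15,12) (15,17) (6,17)]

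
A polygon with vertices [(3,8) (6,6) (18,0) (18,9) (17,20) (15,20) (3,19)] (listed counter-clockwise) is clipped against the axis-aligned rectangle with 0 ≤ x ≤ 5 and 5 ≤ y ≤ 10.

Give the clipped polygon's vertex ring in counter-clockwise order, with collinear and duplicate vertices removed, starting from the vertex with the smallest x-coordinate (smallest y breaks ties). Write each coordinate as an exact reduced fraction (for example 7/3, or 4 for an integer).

Clipped polygon: [(3,8) (5,20/3) (5,10) (3,10)]

1. After x ≥ 0: [(3,8) (6,6) (18,0) (18,9) (17,20) (15,20) (3,19)]
2. After x ≤ 5: [(3,8) (5,20/3) (5,115/6) (3,19)]
3. After y ≥ 5: [(3,8) (5,20/3) (5,115/6) (3,19)]
4. After y ≤ 10: [(3,10) (3,8) (5,20/3) (5,10)]
5. Canonical ring: [(3,8) (5,20/3) (5,10) (3,10)]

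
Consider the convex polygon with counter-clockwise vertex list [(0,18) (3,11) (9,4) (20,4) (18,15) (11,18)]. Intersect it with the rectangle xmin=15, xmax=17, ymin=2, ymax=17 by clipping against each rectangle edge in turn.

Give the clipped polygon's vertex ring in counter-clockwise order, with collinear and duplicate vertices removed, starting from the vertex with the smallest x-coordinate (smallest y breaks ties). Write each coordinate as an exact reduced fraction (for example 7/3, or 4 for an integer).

1. After x ≥ 15: [(15,4) (20,4) (18,15) (15,114/7)]
2. After x ≤ 17: [(15,4) (17,4) (17,108/7) (15,114/7)]
3. After y ≥ 2: [(15,4) (17,4) (17,108/7) (15,114/7)]
4. After y ≤ 17: [(15,4) (17,4) (17,108/7) (15,114/7)]
5. Canonical ring: [(15,4) (17,4) (17,108/7) (15,114/7)]

Clipped polygon: [(15,4) (17,4) (17,108/7) (15,114/7)]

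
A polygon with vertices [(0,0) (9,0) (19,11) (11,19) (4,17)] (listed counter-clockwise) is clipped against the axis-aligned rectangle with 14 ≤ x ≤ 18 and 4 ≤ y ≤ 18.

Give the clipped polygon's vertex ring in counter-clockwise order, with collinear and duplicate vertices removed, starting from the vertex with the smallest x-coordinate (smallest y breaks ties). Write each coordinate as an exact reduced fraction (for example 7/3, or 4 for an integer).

Clipped polygon: [(14,11/2) (18,99/10) (18,12) (14,16)]

1. After x ≥ 14: [(14,11/2) (19,11) (14,16)]
2. After x ≤ 18: [(14,11/2) (18,99/10) (18,12) (14,16)]
3. After y ≥ 4: [(14,11/2) (18,99/10) (18,12) (14,16)]
4. After y ≤ 18: [(14,11/2) (18,99/10) (18,12) (14,16)]
5. Canonical ring: [(14,11/2) (18,99/10) (18,12) (14,16)]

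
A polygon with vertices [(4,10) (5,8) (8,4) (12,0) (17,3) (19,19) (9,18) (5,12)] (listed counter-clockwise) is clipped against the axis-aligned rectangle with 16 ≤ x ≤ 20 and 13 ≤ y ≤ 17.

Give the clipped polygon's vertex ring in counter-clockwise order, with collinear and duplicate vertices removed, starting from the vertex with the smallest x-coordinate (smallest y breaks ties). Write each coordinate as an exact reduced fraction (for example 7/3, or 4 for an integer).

Clipped polygon: [(16,13) (73/4,13) (75/4,17) (16,17)]

1. After x ≥ 16: [(16,12/5) (17,3) (19,19) (16,187/10)]
2. After x ≤ 20: [(16,12/5) (17,3) (19,19) (16,187/10)]
3. After y ≥ 13: [(16,13) (73/4,13) (19,19) (16,187/10)]
4. After y ≤ 17: [(16,17) (16,13) (73/4,13) (75/4,17)]
5. Canonical ring: [(16,13) (73/4,13) (75/4,17) (16,17)]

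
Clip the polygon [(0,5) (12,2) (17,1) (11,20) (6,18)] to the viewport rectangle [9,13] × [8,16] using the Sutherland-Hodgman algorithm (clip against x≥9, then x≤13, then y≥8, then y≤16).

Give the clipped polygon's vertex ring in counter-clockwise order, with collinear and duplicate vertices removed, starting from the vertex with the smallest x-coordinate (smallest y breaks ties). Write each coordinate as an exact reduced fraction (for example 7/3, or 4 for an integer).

1. After x ≥ 9: [(9,11/4) (12,2) (17,1) (11,20) (9,96/5)]
2. After x ≤ 13: [(9,11/4) (12,2) (13,9/5) (13,41/3) (11,20) (9,96/5)]
3. After y ≥ 8: [(9,8) (13,8) (13,41/3) (11,20) (9,96/5)]
4. After y ≤ 16: [(9,16) (9,8) (13,8) (13,41/3) (233/19,16)]
5. Canonical ring: [(9,8) (13,8) (13,41/3) (233/19,16) (9,16)]

Clipped polygon: [(9,8) (13,8) (13,41/3) (233/19,16) (9,16)]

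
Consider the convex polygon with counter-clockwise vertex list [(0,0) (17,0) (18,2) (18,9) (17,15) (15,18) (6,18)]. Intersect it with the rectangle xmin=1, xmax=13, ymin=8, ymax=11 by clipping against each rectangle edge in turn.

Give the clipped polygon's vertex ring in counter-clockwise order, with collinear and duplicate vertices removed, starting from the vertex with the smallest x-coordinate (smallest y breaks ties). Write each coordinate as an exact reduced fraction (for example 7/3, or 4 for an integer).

Clipped polygon: [(8/3,8) (13,8) (13,11) (11/3,11)]

1. After x ≥ 1: [(1,3) (1,0) (17,0) (18,2) (18,9) (17,15) (15,18) (6,18)]
2. After x ≤ 13: [(1,3) (1,0) (13,0) (13,18) (6,18)]
3. After y ≥ 8: [(8/3,8) (13,8) (13,18) (6,18)]
4. After y ≤ 11: [(11/3,11) (8/3,8) (13,8) (13,11)]
5. Canonical ring: [(8/3,8) (13,8) (13,11) (11/3,11)]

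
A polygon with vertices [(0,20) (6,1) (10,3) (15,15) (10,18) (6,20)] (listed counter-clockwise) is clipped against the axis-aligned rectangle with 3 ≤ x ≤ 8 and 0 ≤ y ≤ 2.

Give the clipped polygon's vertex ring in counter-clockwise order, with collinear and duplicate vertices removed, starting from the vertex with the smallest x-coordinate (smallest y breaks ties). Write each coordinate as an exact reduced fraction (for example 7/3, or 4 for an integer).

1. After x ≥ 3: [(3,20) (3,21/2) (6,1) (10,3) (15,15) (10,18) (6,20)]
2. After x ≤ 8: [(3,20) (3,21/2) (6,1) (8,2) (8,19) (6,20)]
3. After y ≥ 0: [(3,20) (3,21/2) (6,1) (8,2) (8,19) (6,20)]
4. After y ≤ 2: [(108/19,2) (6,1) (8,2) (8,2)]
5. Canonical ring: [(108/19,2) (6,1) (8,2)]

Clipped polygon: [(108/19,2) (6,1) (8,2)]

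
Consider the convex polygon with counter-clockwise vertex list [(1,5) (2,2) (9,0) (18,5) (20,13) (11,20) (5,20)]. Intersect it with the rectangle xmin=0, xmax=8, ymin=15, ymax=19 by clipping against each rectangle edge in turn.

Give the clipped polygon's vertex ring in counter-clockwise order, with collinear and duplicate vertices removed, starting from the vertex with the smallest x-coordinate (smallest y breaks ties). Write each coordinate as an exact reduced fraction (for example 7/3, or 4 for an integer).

Clipped polygon: [(11/3,15) (8,15) (8,19) (71/15,19)]

1. After x ≥ 0: [(1,5) (2,2) (9,0) (18,5) (20,13) (11,20) (5,20)]
2. After x ≤ 8: [(1,5) (2,2) (8,2/7) (8,20) (5,20)]
3. After y ≥ 15: [(11/3,15) (8,15) (8,20) (5,20)]
4. After y ≤ 19: [(71/15,19) (11/3,15) (8,15) (8,19)]
5. Canonical ring: [(11/3,15) (8,15) (8,19) (71/15,19)]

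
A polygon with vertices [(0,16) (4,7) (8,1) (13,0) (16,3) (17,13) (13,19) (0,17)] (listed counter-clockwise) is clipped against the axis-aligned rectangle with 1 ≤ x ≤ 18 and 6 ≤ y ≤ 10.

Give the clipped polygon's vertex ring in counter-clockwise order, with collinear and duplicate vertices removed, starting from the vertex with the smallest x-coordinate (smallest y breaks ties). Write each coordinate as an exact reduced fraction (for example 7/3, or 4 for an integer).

1. After x ≥ 1: [(1,55/4) (4,7) (8,1) (13,0) (16,3) (17,13) (13,19) (1,223/13)]
2. After x ≤ 18: [(1,55/4) (4,7) (8,1) (13,0) (16,3) (17,13) (13,19) (1,223/13)]
3. After y ≥ 6: [(1,55/4) (4,7) (14/3,6) (163/10,6) (17,13) (13,19) (1,223/13)]
4. After y ≤ 10: [(8/3,10) (4,7) (14/3,6) (163/10,6) (167/10,10)]
5. Canonical ring: [(8/3,10) (4,7) (14/3,6) (163/10,6) (167/10,10)]

Clipped polygon: [(8/3,10) (4,7) (14/3,6) (163/10,6) (167/10,10)]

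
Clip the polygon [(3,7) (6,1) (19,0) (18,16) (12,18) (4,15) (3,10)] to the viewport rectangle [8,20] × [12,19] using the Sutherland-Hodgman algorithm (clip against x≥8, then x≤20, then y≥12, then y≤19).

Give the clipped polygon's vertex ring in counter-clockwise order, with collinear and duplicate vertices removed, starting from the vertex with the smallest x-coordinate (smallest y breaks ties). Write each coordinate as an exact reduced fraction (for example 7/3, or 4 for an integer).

1. After x ≥ 8: [(8,11/13) (19,0) (18,16) (12,18) (8,33/2)]
2. After x ≤ 20: [(8,11/13) (19,0) (18,16) (12,18) (8,33/2)]
3. After y ≥ 12: [(8,12) (73/4,12) (18,16) (12,18) (8,33/2)]
4. After y ≤ 19: [(8,12) (73/4,12) (18,16) (12,18) (8,33/2)]
5. Canonical ring: [(8,12) (73/4,12) (18,16) (12,18) (8,33/2)]

Clipped polygon: [(8,12) (73/4,12) (18,16) (12,18) (8,33/2)]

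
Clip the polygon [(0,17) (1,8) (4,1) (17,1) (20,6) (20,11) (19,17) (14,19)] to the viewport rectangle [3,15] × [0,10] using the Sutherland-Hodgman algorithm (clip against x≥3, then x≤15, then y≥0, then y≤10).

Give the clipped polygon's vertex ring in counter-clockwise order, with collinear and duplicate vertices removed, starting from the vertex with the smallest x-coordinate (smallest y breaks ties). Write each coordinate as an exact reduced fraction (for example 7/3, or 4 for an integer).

1. After x ≥ 3: [(3,122/7) (3,10/3) (4,1) (17,1) (20,6) (20,11) (19,17) (14,19)]
2. After x ≤ 15: [(3,122/7) (3,10/3) (4,1) (15,1) (15,93/5) (14,19)]
3. After y ≥ 0: [(3,122/7) (3,10/3) (4,1) (15,1) (15,93/5) (14,19)]
4. After y ≤ 10: [(3,10) (3,10/3) (4,1) (15,1) (15,10)]
5. Canonical ring: [(3,10/3) (4,1) (15,1) (15,10) (3,10)]

Clipped polygon: [(3,10/3) (4,1) (15,1) (15,10) (3,10)]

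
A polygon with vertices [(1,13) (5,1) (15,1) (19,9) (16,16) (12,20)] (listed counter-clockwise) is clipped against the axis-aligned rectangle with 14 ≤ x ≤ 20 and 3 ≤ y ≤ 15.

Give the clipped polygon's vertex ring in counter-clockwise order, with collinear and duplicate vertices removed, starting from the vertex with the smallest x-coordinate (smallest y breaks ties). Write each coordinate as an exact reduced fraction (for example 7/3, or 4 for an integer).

1. After x ≥ 14: [(14,1) (15,1) (19,9) (16,16) (14,18)]
2. After x ≤ 20: [(14,1) (15,1) (19,9) (16,16) (14,18)]
3. After y ≥ 3: [(14,3) (16,3) (19,9) (16,16) (14,18)]
4. After y ≤ 15: [(14,15) (14,3) (16,3) (19,9) (115/7,15)]
5. Canonical ring: [(14,3) (16,3) (19,9) (115/7,15) (14,15)]

Clipped polygon: [(14,3) (16,3) (19,9) (115/7,15) (14,15)]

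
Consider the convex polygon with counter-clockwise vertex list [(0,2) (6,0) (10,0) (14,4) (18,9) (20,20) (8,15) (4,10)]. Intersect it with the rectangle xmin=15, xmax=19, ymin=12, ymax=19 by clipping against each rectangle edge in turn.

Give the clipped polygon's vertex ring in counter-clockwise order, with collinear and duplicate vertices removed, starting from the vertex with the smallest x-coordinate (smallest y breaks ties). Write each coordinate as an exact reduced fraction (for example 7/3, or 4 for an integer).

1. After x ≥ 15: [(15,21/4) (18,9) (20,20) (15,215/12)]
2. After x ≤ 19: [(15,21/4) (18,9) (19,29/2) (19,235/12) (15,215/12)]
3. After y ≥ 12: [(15,12) (204/11,12) (19,29/2) (19,235/12) (15,215/12)]
4. After y ≤ 19: [(15,12) (204/11,12) (19,29/2) (19,19) (88/5,19) (15,215/12)]
5. Canonical ring: [(15,12) (204/11,12) (19,29/2) (19,19) (88/5,19) (15,215/12)]

Clipped polygon: [(15,12) (204/11,12) (19,29/2) (19,19) (88/5,19) (15,215/12)]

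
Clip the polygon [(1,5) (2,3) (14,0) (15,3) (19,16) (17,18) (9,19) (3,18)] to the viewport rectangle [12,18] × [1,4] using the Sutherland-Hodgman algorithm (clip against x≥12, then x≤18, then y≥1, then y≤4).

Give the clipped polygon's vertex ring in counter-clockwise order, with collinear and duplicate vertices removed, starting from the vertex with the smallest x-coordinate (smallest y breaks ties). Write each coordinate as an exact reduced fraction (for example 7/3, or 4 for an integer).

1. After x ≥ 12: [(12,1/2) (14,0) (15,3) (19,16) (17,18) (12,149/8)]
2. After x ≤ 18: [(12,1/2) (14,0) (15,3) (18,51/4) (18,17) (17,18) (12,149/8)]
3. After y ≥ 1: [(12,1) (43/3,1) (15,3) (18,51/4) (18,17) (17,18) (12,149/8)]
4. After y ≤ 4: [(12,4) (12,1) (43/3,1) (15,3) (199/13,4)]
5. Canonical ring: [(12,1) (43/3,1) (15,3) (199/13,4) (12,4)]

Clipped polygon: [(12,1) (43/3,1) (15,3) (199/13,4) (12,4)]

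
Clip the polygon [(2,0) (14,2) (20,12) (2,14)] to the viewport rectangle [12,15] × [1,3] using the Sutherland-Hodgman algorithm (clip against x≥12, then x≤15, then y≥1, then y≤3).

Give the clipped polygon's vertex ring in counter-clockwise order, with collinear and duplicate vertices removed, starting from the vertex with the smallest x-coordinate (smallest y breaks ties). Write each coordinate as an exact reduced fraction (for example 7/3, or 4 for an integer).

1. After x ≥ 12: [(12,5/3) (14,2) (20,12) (12,116/9)]
2. After x ≤ 15: [(12,5/3) (14,2) (15,11/3) (15,113/9) (12,116/9)]
3. After y ≥ 1: [(12,5/3) (14,2) (15,11/3) (15,113/9) (12,116/9)]
4. After y ≤ 3: [(12,3) (12,5/3) (14,2) (73/5,3)]
5. Canonical ring: [(12,5/3) (14,2) (73/5,3) (12,3)]

Clipped polygon: [(12,5/3) (14,2) (73/5,3) (12,3)]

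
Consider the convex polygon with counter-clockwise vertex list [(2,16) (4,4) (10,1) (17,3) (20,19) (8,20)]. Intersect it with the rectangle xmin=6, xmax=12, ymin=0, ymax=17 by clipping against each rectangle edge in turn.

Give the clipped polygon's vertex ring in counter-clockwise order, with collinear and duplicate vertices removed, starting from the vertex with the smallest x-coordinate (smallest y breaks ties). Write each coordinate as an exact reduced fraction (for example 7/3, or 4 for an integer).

Clipped polygon: [(6,3) (10,1) (12,11/7) (12,17) (6,17)]

1. After x ≥ 6: [(6,56/3) (6,3) (10,1) (17,3) (20,19) (8,20)]
2. After x ≤ 12: [(6,56/3) (6,3) (10,1) (12,11/7) (12,59/3) (8,20)]
3. After y ≥ 0: [(6,56/3) (6,3) (10,1) (12,11/7) (12,59/3) (8,20)]
4. After y ≤ 17: [(6,17) (6,3) (10,1) (12,11/7) (12,17)]
5. Canonical ring: [(6,3) (10,1) (12,11/7) (12,17) (6,17)]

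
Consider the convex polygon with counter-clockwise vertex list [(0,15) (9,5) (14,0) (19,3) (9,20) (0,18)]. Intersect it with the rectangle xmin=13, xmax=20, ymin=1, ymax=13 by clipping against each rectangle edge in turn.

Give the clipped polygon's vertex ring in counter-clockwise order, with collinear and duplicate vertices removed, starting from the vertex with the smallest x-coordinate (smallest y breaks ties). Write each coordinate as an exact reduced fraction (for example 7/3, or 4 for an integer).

Clipped polygon: [(13,1) (47/3,1) (19,3) (223/17,13) (13,13)]

1. After x ≥ 13: [(13,1) (14,0) (19,3) (13,66/5)]
2. After x ≤ 20: [(13,1) (14,0) (19,3) (13,66/5)]
3. After y ≥ 1: [(13,1) (13,1) (47/3,1) (19,3) (13,66/5)]
4. After y ≤ 13: [(13,13) (13,1) (13,1) (47/3,1) (19,3) (223/17,13)]
5. Canonical ring: [(13,1) (47/3,1) (19,3) (223/17,13) (13,13)]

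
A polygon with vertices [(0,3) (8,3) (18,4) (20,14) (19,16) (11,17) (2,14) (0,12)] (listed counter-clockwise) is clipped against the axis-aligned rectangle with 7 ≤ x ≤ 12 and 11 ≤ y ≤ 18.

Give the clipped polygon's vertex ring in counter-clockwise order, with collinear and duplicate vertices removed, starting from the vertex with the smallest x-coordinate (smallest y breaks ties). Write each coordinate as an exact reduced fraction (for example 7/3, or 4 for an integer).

1. After x ≥ 7: [(7,3) (8,3) (18,4) (20,14) (19,16) (11,17) (7,47/3)]
2. After x ≤ 12: [(7,3) (8,3) (12,17/5) (12,135/8) (11,17) (7,47/3)]
3. After y ≥ 11: [(7,11) (12,11) (12,135/8) (11,17) (7,47/3)]
4. After y ≤ 18: [(7,11) (12,11) (12,135/8) (11,17) (7,47/3)]
5. Canonical ring: [(7,11) (12,11) (12,135/8) (11,17) (7,47/3)]

Clipped polygon: [(7,11) (12,11) (12,135/8) (11,17) (7,47/3)]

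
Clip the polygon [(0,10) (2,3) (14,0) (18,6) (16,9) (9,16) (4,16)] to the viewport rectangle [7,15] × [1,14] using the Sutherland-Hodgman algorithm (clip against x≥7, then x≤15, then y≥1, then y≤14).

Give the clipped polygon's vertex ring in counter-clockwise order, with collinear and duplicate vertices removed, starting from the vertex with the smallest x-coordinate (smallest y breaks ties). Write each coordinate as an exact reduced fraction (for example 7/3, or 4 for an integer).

Clipped polygon: [(7,7/4) (10,1) (44/3,1) (15,3/2) (15,10) (11,14) (7,14)]

1. After x ≥ 7: [(7,7/4) (14,0) (18,6) (16,9) (9,16) (7,16)]
2. After x ≤ 15: [(7,7/4) (14,0) (15,3/2) (15,10) (9,16) (7,16)]
3. After y ≥ 1: [(7,7/4) (10,1) (44/3,1) (15,3/2) (15,10) (9,16) (7,16)]
4. After y ≤ 14: [(7,14) (7,7/4) (10,1) (44/3,1) (15,3/2) (15,10) (11,14)]
5. Canonical ring: [(7,7/4) (10,1) (44/3,1) (15,3/2) (15,10) (11,14) (7,14)]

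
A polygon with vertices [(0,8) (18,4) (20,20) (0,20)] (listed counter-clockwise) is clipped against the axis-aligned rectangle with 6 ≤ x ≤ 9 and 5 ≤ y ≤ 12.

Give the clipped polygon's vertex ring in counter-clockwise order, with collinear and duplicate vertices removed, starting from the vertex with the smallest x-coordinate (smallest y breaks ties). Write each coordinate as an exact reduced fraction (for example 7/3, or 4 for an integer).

1. After x ≥ 6: [(6,20/3) (18,4) (20,20) (6,20)]
2. After x ≤ 9: [(6,20/3) (9,6) (9,20) (6,20)]
3. After y ≥ 5: [(6,20/3) (9,6) (9,20) (6,20)]
4. After y ≤ 12: [(6,12) (6,20/3) (9,6) (9,12)]
5. Canonical ring: [(6,20/3) (9,6) (9,12) (6,12)]

Clipped polygon: [(6,20/3) (9,6) (9,12) (6,12)]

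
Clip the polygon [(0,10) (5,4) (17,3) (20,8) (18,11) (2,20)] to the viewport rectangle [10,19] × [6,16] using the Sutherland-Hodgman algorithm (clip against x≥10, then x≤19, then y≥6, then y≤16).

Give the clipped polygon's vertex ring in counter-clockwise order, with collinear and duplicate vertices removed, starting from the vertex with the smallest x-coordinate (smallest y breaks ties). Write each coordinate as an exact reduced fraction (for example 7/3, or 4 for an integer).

1. After x ≥ 10: [(10,43/12) (17,3) (20,8) (18,11) (10,31/2)]
2. After x ≤ 19: [(10,43/12) (17,3) (19,19/3) (19,19/2) (18,11) (10,31/2)]
3. After y ≥ 6: [(10,6) (94/5,6) (19,19/3) (19,19/2) (18,11) (10,31/2)]
4. After y ≤ 16: [(10,6) (94/5,6) (19,19/3) (19,19/2) (18,11) (10,31/2)]
5. Canonical ring: [(10,6) (94/5,6) (19,19/3) (19,19/2) (18,11) (10,31/2)]

Clipped polygon: [(10,6) (94/5,6) (19,19/3) (19,19/2) (18,11) (10,31/2)]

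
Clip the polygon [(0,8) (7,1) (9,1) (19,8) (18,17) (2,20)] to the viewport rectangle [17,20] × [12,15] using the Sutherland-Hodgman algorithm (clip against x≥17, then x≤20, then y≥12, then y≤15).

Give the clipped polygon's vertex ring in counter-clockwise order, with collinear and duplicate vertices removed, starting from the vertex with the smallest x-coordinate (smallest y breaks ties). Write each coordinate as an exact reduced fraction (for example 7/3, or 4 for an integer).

1. After x ≥ 17: [(17,33/5) (19,8) (18,17) (17,275/16)]
2. After x ≤ 20: [(17,33/5) (19,8) (18,17) (17,275/16)]
3. After y ≥ 12: [(17,12) (167/9,12) (18,17) (17,275/16)]
4. After y ≤ 15: [(17,15) (17,12) (167/9,12) (164/9,15)]
5. Canonical ring: [(17,12) (167/9,12) (164/9,15) (17,15)]

Clipped polygon: [(17,12) (167/9,12) (164/9,15) (17,15)]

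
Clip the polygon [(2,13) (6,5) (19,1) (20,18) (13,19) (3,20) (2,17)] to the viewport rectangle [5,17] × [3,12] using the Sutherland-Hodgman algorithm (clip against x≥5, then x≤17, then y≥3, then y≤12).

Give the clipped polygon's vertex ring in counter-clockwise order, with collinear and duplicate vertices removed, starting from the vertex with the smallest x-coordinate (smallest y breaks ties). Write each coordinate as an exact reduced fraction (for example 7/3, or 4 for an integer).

Clipped polygon: [(5,7) (6,5) (25/2,3) (17,3) (17,12) (5,12)]

1. After x ≥ 5: [(5,7) (6,5) (19,1) (20,18) (13,19) (5,99/5)]
2. After x ≤ 17: [(5,7) (6,5) (17,21/13) (17,129/7) (13,19) (5,99/5)]
3. After y ≥ 3: [(5,7) (6,5) (25/2,3) (17,3) (17,129/7) (13,19) (5,99/5)]
4. After y ≤ 12: [(5,12) (5,7) (6,5) (25/2,3) (17,3) (17,12)]
5. Canonical ring: [(5,7) (6,5) (25/2,3) (17,3) (17,12) (5,12)]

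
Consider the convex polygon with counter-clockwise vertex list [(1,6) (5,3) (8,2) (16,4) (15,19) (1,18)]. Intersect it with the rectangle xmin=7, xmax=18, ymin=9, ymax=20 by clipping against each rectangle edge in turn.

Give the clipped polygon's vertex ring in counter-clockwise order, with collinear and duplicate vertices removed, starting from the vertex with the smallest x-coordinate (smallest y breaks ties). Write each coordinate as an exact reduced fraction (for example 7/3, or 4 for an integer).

Clipped polygon: [(7,9) (47/3,9) (15,19) (7,129/7)]

1. After x ≥ 7: [(7,7/3) (8,2) (16,4) (15,19) (7,129/7)]
2. After x ≤ 18: [(7,7/3) (8,2) (16,4) (15,19) (7,129/7)]
3. After y ≥ 9: [(7,9) (47/3,9) (15,19) (7,129/7)]
4. After y ≤ 20: [(7,9) (47/3,9) (15,19) (7,129/7)]
5. Canonical ring: [(7,9) (47/3,9) (15,19) (7,129/7)]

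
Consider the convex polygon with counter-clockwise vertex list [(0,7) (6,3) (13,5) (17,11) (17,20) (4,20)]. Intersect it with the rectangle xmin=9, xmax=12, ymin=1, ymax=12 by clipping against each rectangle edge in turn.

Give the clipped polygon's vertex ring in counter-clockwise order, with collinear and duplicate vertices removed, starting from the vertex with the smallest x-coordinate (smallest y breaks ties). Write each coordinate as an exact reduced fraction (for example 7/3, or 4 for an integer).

1. After x ≥ 9: [(9,27/7) (13,5) (17,11) (17,20) (9,20)]
2. After x ≤ 12: [(9,27/7) (12,33/7) (12,20) (9,20)]
3. After y ≥ 1: [(9,27/7) (12,33/7) (12,20) (9,20)]
4. After y ≤ 12: [(9,12) (9,27/7) (12,33/7) (12,12)]
5. Canonical ring: [(9,27/7) (12,33/7) (12,12) (9,12)]

Clipped polygon: [(9,27/7) (12,33/7) (12,12) (9,12)]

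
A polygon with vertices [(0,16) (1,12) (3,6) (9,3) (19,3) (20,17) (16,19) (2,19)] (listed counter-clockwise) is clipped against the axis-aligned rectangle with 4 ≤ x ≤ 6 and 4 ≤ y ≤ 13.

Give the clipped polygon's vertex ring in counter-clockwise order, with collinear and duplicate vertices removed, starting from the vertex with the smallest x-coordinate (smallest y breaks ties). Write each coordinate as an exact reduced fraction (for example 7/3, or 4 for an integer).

1. After x ≥ 4: [(4,11/2) (9,3) (19,3) (20,17) (16,19) (4,19)]
2. After x ≤ 6: [(4,11/2) (6,9/2) (6,19) (4,19)]
3. After y ≥ 4: [(4,11/2) (6,9/2) (6,19) (4,19)]
4. After y ≤ 13: [(4,13) (4,11/2) (6,9/2) (6,13)]
5. Canonical ring: [(4,11/2) (6,9/2) (6,13) (4,13)]

Clipped polygon: [(4,11/2) (6,9/2) (6,13) (4,13)]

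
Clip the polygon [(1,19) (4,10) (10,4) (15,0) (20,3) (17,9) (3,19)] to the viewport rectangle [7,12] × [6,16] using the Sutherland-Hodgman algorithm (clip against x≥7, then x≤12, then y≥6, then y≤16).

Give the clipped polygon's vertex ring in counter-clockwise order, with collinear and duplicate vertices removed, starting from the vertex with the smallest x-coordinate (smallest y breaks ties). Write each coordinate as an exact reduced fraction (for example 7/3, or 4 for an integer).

1. After x ≥ 7: [(7,7) (10,4) (15,0) (20,3) (17,9) (7,113/7)]
2. After x ≤ 12: [(7,7) (10,4) (12,12/5) (12,88/7) (7,113/7)]
3. After y ≥ 6: [(7,7) (8,6) (12,6) (12,88/7) (7,113/7)]
4. After y ≤ 16: [(7,16) (7,7) (8,6) (12,6) (12,88/7) (36/5,16)]
5. Canonical ring: [(7,7) (8,6) (12,6) (12,88/7) (36/5,16) (7,16)]

Clipped polygon: [(7,7) (8,6) (12,6) (12,88/7) (36/5,16) (7,16)]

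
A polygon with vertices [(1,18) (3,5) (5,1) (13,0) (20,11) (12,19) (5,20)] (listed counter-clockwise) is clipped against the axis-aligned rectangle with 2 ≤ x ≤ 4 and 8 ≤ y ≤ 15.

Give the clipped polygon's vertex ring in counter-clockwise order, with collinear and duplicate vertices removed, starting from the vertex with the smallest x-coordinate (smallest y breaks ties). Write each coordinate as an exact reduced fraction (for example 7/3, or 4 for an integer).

1. After x ≥ 2: [(2,37/2) (2,23/2) (3,5) (5,1) (13,0) (20,11) (12,19) (5,20)]
2. After x ≤ 4: [(4,39/2) (2,37/2) (2,23/2) (3,5) (4,3)]
3. After y ≥ 8: [(4,8) (4,39/2) (2,37/2) (2,23/2) (33/13,8)]
4. After y ≤ 15: [(4,8) (4,15) (2,15) (2,23/2) (33/13,8)]
5. Canonical ring: [(2,23/2) (33/13,8) (4,8) (4,15) (2,15)]

Clipped polygon: [(2,23/2) (33/13,8) (4,8) (4,15) (2,15)]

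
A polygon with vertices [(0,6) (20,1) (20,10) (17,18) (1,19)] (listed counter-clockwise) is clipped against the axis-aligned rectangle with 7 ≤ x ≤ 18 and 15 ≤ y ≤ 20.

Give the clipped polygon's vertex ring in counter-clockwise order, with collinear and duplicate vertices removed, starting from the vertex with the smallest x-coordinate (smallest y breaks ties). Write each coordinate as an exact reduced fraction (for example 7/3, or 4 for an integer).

1. After x ≥ 7: [(7,17/4) (20,1) (20,10) (17,18) (7,149/8)]
2. After x ≤ 18: [(7,17/4) (18,3/2) (18,46/3) (17,18) (7,149/8)]
3. After y ≥ 15: [(7,15) (18,15) (18,46/3) (17,18) (7,149/8)]
4. After y ≤ 20: [(7,15) (18,15) (18,46/3) (17,18) (7,149/8)]
5. Canonical ring: [(7,15) (18,15) (18,46/3) (17,18) (7,149/8)]

Clipped polygon: [(7,15) (18,15) (18,46/3) (17,18) (7,149/8)]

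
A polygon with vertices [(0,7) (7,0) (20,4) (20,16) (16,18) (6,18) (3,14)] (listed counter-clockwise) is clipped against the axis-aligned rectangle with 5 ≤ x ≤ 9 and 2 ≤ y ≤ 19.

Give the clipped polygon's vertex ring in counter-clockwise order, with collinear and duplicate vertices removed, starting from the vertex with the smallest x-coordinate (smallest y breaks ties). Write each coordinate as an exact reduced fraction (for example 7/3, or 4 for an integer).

1. After x ≥ 5: [(5,2) (7,0) (20,4) (20,16) (16,18) (6,18) (5,50/3)]
2. After x ≤ 9: [(5,2) (7,0) (9,8/13) (9,18) (6,18) (5,50/3)]
3. After y ≥ 2: [(5,2) (5,2) (9,2) (9,18) (6,18) (5,50/3)]
4. After y ≤ 19: [(5,2) (5,2) (9,2) (9,18) (6,18) (5,50/3)]
5. Canonical ring: [(5,2) (9,2) (9,18) (6,18) (5,50/3)]

Clipped polygon: [(5,2) (9,2) (9,18) (6,18) (5,50/3)]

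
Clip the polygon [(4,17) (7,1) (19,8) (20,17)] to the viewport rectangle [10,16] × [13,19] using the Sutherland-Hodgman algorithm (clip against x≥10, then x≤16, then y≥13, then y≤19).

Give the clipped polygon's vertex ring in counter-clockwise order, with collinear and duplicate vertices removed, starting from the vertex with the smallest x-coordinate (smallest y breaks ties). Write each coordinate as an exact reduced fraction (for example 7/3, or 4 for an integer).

Clipped polygon: [(10,13) (16,13) (16,17) (10,17)]

1. After x ≥ 10: [(10,17) (10,11/4) (19,8) (20,17)]
2. After x ≤ 16: [(16,17) (10,17) (10,11/4) (16,25/4)]
3. After y ≥ 13: [(16,13) (16,17) (10,17) (10,13)]
4. After y ≤ 19: [(16,13) (16,17) (10,17) (10,13)]
5. Canonical ring: [(10,13) (16,13) (16,17) (10,17)]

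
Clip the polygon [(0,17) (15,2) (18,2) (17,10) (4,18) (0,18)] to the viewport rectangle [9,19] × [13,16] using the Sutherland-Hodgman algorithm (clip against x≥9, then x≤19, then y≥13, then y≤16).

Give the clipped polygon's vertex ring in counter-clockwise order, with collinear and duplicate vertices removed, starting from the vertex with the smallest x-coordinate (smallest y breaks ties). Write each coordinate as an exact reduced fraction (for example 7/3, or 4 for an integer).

Clipped polygon: [(9,13) (97/8,13) (9,194/13)]

1. After x ≥ 9: [(9,8) (15,2) (18,2) (17,10) (9,194/13)]
2. After x ≤ 19: [(9,8) (15,2) (18,2) (17,10) (9,194/13)]
3. After y ≥ 13: [(9,13) (97/8,13) (9,194/13)]
4. After y ≤ 16: [(9,13) (97/8,13) (9,194/13)]
5. Canonical ring: [(9,13) (97/8,13) (9,194/13)]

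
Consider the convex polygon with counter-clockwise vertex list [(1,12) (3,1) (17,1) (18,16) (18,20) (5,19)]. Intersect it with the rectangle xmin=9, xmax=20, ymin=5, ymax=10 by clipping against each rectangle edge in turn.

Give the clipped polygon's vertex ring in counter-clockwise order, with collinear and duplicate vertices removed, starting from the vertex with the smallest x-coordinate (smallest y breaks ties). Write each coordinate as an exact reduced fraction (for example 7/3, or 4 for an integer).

1. After x ≥ 9: [(9,1) (17,1) (18,16) (18,20) (9,251/13)]
2. After x ≤ 20: [(9,1) (17,1) (18,16) (18,20) (9,251/13)]
3. After y ≥ 5: [(9,5) (259/15,5) (18,16) (18,20) (9,251/13)]
4. After y ≤ 10: [(9,10) (9,5) (259/15,5) (88/5,10)]
5. Canonical ring: [(9,5) (259/15,5) (88/5,10) (9,10)]

Clipped polygon: [(9,5) (259/15,5) (88/5,10) (9,10)]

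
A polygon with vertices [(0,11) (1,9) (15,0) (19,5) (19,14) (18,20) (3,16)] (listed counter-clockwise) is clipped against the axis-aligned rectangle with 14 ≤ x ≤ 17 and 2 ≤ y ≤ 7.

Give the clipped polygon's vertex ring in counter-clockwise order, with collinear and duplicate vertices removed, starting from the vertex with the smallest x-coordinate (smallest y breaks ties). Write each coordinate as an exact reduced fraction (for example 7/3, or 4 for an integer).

Clipped polygon: [(14,2) (83/5,2) (17,5/2) (17,7) (14,7)]

1. After x ≥ 14: [(14,9/14) (15,0) (19,5) (19,14) (18,20) (14,284/15)]
2. After x ≤ 17: [(14,9/14) (15,0) (17,5/2) (17,296/15) (14,284/15)]
3. After y ≥ 2: [(14,2) (83/5,2) (17,5/2) (17,296/15) (14,284/15)]
4. After y ≤ 7: [(14,7) (14,2) (83/5,2) (17,5/2) (17,7)]
5. Canonical ring: [(14,2) (83/5,2) (17,5/2) (17,7) (14,7)]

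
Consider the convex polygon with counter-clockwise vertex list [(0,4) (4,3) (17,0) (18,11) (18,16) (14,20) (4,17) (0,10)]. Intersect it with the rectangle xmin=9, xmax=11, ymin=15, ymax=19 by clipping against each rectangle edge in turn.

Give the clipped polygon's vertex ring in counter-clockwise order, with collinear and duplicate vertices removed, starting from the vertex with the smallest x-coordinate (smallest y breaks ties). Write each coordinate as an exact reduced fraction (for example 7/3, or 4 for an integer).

1. After x ≥ 9: [(9,24/13) (17,0) (18,11) (18,16) (14,20) (9,37/2)]
2. After x ≤ 11: [(9,24/13) (11,18/13) (11,191/10) (9,37/2)]
3. After y ≥ 15: [(9,15) (11,15) (11,191/10) (9,37/2)]
4. After y ≤ 19: [(9,15) (11,15) (11,19) (32/3,19) (9,37/2)]
5. Canonical ring: [(9,15) (11,15) (11,19) (32/3,19) (9,37/2)]

Clipped polygon: [(9,15) (11,15) (11,19) (32/3,19) (9,37/2)]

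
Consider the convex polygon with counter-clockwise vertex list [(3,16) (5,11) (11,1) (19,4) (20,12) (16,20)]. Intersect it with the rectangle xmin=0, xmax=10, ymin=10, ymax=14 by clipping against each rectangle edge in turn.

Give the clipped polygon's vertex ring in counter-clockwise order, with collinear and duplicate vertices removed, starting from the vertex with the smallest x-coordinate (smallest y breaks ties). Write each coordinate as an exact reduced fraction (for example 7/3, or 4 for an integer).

Clipped polygon: [(19/5,14) (5,11) (28/5,10) (10,10) (10,14)]

1. After x ≥ 0: [(3,16) (5,11) (11,1) (19,4) (20,12) (16,20)]
2. After x ≤ 10: [(10,236/13) (3,16) (5,11) (10,8/3)]
3. After y ≥ 10: [(10,10) (10,236/13) (3,16) (5,11) (28/5,10)]
4. After y ≤ 14: [(10,10) (10,14) (19/5,14) (5,11) (28/5,10)]
5. Canonical ring: [(19/5,14) (5,11) (28/5,10) (10,10) (10,14)]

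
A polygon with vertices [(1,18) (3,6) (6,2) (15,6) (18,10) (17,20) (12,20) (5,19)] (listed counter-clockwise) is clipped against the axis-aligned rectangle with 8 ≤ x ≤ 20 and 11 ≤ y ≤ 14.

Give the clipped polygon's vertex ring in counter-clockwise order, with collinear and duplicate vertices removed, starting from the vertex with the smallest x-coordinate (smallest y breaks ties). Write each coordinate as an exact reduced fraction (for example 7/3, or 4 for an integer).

Clipped polygon: [(8,11) (179/10,11) (88/5,14) (8,14)]

1. After x ≥ 8: [(8,26/9) (15,6) (18,10) (17,20) (12,20) (8,136/7)]
2. After x ≤ 20: [(8,26/9) (15,6) (18,10) (17,20) (12,20) (8,136/7)]
3. After y ≥ 11: [(8,11) (179/10,11) (17,20) (12,20) (8,136/7)]
4. After y ≤ 14: [(8,14) (8,11) (179/10,11) (88/5,14)]
5. Canonical ring: [(8,11) (179/10,11) (88/5,14) (8,14)]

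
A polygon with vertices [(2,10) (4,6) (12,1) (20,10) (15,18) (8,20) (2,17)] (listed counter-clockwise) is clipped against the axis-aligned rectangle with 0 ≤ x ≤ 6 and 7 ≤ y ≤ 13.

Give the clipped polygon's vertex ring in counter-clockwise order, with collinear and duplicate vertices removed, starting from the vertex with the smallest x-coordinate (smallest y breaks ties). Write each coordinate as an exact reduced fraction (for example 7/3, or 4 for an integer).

1. After x ≥ 0: [(2,10) (4,6) (12,1) (20,10) (15,18) (8,20) (2,17)]
2. After x ≤ 6: [(2,10) (4,6) (6,19/4) (6,19) (2,17)]
3. After y ≥ 7: [(2,10) (7/2,7) (6,7) (6,19) (2,17)]
4. After y ≤ 13: [(2,13) (2,10) (7/2,7) (6,7) (6,13)]
5. Canonical ring: [(2,10) (7/2,7) (6,7) (6,13) (2,13)]

Clipped polygon: [(2,10) (7/2,7) (6,7) (6,13) (2,13)]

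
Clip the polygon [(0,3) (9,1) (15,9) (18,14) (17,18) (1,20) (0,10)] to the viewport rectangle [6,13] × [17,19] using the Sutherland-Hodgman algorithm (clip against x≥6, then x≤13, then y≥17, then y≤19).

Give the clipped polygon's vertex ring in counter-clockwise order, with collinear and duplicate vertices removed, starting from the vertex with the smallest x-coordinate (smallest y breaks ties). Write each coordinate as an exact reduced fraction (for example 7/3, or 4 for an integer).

Clipped polygon: [(6,17) (13,17) (13,37/2) (9,19) (6,19)]

1. After x ≥ 6: [(6,5/3) (9,1) (15,9) (18,14) (17,18) (6,155/8)]
2. After x ≤ 13: [(6,5/3) (9,1) (13,19/3) (13,37/2) (6,155/8)]
3. After y ≥ 17: [(6,17) (13,17) (13,37/2) (6,155/8)]
4. After y ≤ 19: [(6,19) (6,17) (13,17) (13,37/2) (9,19)]
5. Canonical ring: [(6,17) (13,17) (13,37/2) (9,19) (6,19)]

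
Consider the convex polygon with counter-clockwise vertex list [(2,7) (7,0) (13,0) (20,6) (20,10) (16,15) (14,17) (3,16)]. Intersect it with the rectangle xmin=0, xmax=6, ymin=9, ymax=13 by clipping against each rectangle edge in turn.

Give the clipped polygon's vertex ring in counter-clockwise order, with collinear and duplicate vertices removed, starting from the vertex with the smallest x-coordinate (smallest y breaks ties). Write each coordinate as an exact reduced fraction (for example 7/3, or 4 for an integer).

Clipped polygon: [(20/9,9) (6,9) (6,13) (8/3,13)]

1. After x ≥ 0: [(2,7) (7,0) (13,0) (20,6) (20,10) (16,15) (14,17) (3,16)]
2. After x ≤ 6: [(2,7) (6,7/5) (6,179/11) (3,16)]
3. After y ≥ 9: [(20/9,9) (6,9) (6,179/11) (3,16)]
4. After y ≤ 13: [(8/3,13) (20/9,9) (6,9) (6,13)]
5. Canonical ring: [(20/9,9) (6,9) (6,13) (8/3,13)]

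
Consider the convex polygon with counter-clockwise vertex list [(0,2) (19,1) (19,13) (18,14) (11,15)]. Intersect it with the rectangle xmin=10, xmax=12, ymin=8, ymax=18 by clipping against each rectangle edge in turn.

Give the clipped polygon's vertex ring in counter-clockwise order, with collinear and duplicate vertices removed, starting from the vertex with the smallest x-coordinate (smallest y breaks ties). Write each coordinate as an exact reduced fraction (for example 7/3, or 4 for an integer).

1. After x ≥ 10: [(10,152/11) (10,28/19) (19,1) (19,13) (18,14) (11,15)]
2. After x ≤ 12: [(10,152/11) (10,28/19) (12,26/19) (12,104/7) (11,15)]
3. After y ≥ 8: [(10,152/11) (10,8) (12,8) (12,104/7) (11,15)]
4. After y ≤ 18: [(10,152/11) (10,8) (12,8) (12,104/7) (11,15)]
5. Canonical ring: [(10,8) (12,8) (12,104/7) (11,15) (10,152/11)]

Clipped polygon: [(10,8) (12,8) (12,104/7) (11,15) (10,152/11)]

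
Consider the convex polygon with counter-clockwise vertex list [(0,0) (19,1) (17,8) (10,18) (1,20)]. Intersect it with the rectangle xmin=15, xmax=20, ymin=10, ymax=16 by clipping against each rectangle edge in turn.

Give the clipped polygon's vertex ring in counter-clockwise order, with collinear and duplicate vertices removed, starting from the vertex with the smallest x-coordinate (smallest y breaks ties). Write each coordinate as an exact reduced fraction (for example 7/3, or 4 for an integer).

Clipped polygon: [(15,10) (78/5,10) (15,76/7)]

1. After x ≥ 15: [(15,15/19) (19,1) (17,8) (15,76/7)]
2. After x ≤ 20: [(15,15/19) (19,1) (17,8) (15,76/7)]
3. After y ≥ 10: [(15,10) (78/5,10) (15,76/7)]
4. After y ≤ 16: [(15,10) (78/5,10) (15,76/7)]
5. Canonical ring: [(15,10) (78/5,10) (15,76/7)]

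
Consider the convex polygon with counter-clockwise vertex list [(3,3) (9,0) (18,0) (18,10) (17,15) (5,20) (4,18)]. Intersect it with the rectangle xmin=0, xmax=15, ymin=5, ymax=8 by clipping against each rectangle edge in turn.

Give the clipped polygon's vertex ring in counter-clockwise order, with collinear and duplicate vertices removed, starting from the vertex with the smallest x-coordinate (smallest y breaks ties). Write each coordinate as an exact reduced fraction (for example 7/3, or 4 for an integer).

1. After x ≥ 0: [(3,3) (9,0) (18,0) (18,10) (17,15) (5,20) (4,18)]
2. After x ≤ 15: [(3,3) (9,0) (15,0) (15,95/6) (5,20) (4,18)]
3. After y ≥ 5: [(47/15,5) (15,5) (15,95/6) (5,20) (4,18)]
4. After y ≤ 8: [(10/3,8) (47/15,5) (15,5) (15,8)]
5. Canonical ring: [(47/15,5) (15,5) (15,8) (10/3,8)]

Clipped polygon: [(47/15,5) (15,5) (15,8) (10/3,8)]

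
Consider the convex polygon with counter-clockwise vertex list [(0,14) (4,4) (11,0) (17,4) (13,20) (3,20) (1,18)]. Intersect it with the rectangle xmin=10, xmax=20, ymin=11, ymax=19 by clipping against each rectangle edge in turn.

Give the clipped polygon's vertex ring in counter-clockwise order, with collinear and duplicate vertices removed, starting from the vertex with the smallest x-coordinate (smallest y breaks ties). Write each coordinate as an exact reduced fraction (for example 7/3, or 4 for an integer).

Clipped polygon: [(10,11) (61/4,11) (53/4,19) (10,19)]

1. After x ≥ 10: [(10,4/7) (11,0) (17,4) (13,20) (10,20)]
2. After x ≤ 20: [(10,4/7) (11,0) (17,4) (13,20) (10,20)]
3. After y ≥ 11: [(10,11) (61/4,11) (13,20) (10,20)]
4. After y ≤ 19: [(10,19) (10,11) (61/4,11) (53/4,19)]
5. Canonical ring: [(10,11) (61/4,11) (53/4,19) (10,19)]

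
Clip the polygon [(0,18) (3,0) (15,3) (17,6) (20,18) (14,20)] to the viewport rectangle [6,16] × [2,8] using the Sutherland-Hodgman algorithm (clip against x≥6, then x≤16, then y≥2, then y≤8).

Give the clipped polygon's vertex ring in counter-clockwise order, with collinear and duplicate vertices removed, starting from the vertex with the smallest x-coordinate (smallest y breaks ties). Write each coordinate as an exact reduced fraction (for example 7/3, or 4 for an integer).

Clipped polygon: [(6,2) (11,2) (15,3) (16,9/2) (16,8) (6,8)]

1. After x ≥ 6: [(6,132/7) (6,3/4) (15,3) (17,6) (20,18) (14,20)]
2. After x ≤ 16: [(6,132/7) (6,3/4) (15,3) (16,9/2) (16,58/3) (14,20)]
3. After y ≥ 2: [(6,132/7) (6,2) (11,2) (15,3) (16,9/2) (16,58/3) (14,20)]
4. After y ≤ 8: [(6,8) (6,2) (11,2) (15,3) (16,9/2) (16,8)]
5. Canonical ring: [(6,2) (11,2) (15,3) (16,9/2) (16,8) (6,8)]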